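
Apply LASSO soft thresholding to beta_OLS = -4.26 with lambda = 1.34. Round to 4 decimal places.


Absolute value: |-4.26| = 4.26.
Compare to lambda = 1.34.
Since |beta| > lambda, coefficient = sign(beta)*(|beta| - lambda) = -2.9200.

-2.9200


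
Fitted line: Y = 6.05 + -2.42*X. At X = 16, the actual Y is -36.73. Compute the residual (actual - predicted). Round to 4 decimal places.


Predicted = 6.05 + -2.42 * 16 = -32.6700.
Residual = -36.73 - -32.6700 = -4.0600.

-4.0600


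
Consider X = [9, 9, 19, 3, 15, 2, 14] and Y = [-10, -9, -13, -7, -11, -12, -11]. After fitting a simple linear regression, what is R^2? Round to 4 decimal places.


The fitted line is Y = -8.6484 + -0.1755*X.
SSres = 16.4180, SStot = 23.7143.
R^2 = 1 - SSres/SStot = 0.3077.

0.3077


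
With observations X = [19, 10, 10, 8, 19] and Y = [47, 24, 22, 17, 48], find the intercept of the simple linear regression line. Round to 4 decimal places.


The slope is b1 = 2.7474.
Sample means are xbar = 13.2000 and ybar = 31.6000.
Intercept: b0 = 31.6000 - (2.7474)(13.2000) = -4.6655.

-4.6655


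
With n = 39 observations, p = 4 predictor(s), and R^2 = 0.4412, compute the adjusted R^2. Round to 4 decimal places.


Using the formula:
(1 - 0.4412) = 0.5588.
Multiply by 38/34: 0.5588 * 38 = 21.2344, then 21.2344 / 34 = 0.6245.
Adj R^2 = 1 - 0.6245 = 0.3755.

0.3755


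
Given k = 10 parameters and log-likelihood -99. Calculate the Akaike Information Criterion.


AIC = 2k - 2*loglik = 2(10) - 2(-99).
= 20 + 198 = 218.

218


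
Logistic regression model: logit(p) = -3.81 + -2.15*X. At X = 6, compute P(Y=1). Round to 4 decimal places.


Compute z = -3.81 + (-2.15)(6) = -16.7100.
exp(-z) = 18074271.1221.
P = 1/(1 + 18074271.1221) = 0.0000.

0.0000


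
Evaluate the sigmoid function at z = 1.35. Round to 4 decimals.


First, exp(-1.3500) = 0.2592.
Then sigma(z) = 1/(1 + 0.2592) = 0.7941.

0.7941


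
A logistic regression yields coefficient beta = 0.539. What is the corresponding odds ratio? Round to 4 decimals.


The odds ratio is computed as:
OR = e^(0.539) = 1.7143.

1.7143


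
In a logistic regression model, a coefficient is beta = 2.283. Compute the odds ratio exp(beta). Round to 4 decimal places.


The odds ratio is computed as:
OR = e^(2.283) = 9.8061.

9.8061


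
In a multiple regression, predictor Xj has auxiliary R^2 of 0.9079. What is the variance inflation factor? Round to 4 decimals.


VIF = 1 / (1 - 0.9079).
= 1 / 0.0921 = 10.8578.

10.8578


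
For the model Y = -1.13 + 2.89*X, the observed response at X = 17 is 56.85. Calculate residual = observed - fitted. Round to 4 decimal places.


Predicted = -1.13 + 2.89 * 17 = 48.0000.
Residual = 56.85 - 48.0000 = 8.8500.

8.8500


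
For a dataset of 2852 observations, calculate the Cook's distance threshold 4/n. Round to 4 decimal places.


Using the rule of thumb:
Threshold = 4 / 2852 = 0.0014.

0.0014


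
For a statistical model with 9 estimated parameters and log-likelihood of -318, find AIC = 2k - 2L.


Compute:
2k = 2*9 = 18.
-2*loglik = -2*(-318) = 636.
AIC = 18 + 636 = 654.

654


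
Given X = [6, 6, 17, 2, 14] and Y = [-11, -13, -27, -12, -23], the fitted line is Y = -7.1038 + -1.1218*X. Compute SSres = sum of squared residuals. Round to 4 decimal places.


Compute predicted values, then residuals = yi - yhat_i.
Residuals: [2.8346, 0.8346, -0.8256, -2.6526, -0.1910].
SSres = sum(residual^2) = 16.4859.

16.4859


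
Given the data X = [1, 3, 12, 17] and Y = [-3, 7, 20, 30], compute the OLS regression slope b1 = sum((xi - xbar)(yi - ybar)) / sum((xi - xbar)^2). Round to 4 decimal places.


Calculate xbar = 8.2500, ybar = 13.5000.
S_xx = 170.7500, S_xy = 322.5000.
Using b1 = S_xy / S_xx = 322.5000 / 170.7500, we get b1 = 1.8887.

1.8887


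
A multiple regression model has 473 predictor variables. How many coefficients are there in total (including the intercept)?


Including the intercept, the model has 473 predictor coefficients + 1 intercept.
Total = 474.

474


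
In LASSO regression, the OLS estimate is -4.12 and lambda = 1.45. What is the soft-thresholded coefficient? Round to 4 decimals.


|beta_OLS| = 4.12.
lambda = 1.45.
Since |beta| > lambda, coefficient = sign(beta)*(|beta| - lambda) = -2.6700.
Result = -2.6700.

-2.6700


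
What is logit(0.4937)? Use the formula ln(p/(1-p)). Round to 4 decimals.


1 - p = 0.5063.
p/(1-p) = 0.9751.
logit = ln(0.9751) = -0.0252.

-0.0252


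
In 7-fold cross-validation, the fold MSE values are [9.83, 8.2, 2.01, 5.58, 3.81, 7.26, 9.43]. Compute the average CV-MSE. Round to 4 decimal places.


Sum of fold MSEs = 46.1200.
Average = 46.1200 / 7 = 6.5886.

6.5886


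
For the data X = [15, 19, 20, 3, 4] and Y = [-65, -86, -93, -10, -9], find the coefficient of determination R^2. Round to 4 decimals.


After computing the OLS fit (b0=8.0525, b1=-4.9715):
SSres = 22.9835, SStot = 6617.2000.
R^2 = 1 - 22.9835/6617.2000 = 0.9965.

0.9965


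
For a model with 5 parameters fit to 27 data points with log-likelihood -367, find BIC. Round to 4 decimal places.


Compute k*ln(n) = 5*ln(27) = 5*3.295837 = 16.479185.
Then -2*loglik = 734.
BIC = 16.479185 + 734 = 750.479185, which rounds to 750.4792.

750.4792


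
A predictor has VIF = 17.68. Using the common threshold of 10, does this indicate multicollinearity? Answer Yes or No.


Check: VIF = 17.68 vs threshold = 10.
Since 17.68 >= 10, the answer is Yes.

Yes


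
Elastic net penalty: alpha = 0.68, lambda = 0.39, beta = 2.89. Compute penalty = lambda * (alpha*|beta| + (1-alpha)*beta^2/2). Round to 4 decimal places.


Compute:
L1 = 0.68 * 2.89 = 1.9652.
L2 = 0.32 * 2.89^2 / 2 = 1.3363.
Penalty = 0.39 * (1.9652 + 1.3363) = 1.2876.

1.2876


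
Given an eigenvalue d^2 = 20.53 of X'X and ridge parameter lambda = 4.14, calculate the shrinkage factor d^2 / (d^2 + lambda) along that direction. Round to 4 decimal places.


d^2 + lambda = 20.53 + 4.14 = 24.6700.
Shrinkage factor = 20.53/24.6700 = 0.8322.

0.8322


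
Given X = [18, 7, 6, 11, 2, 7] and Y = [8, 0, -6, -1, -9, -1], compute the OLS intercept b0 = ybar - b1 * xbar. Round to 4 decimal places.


The slope is b1 = 0.9933.
Sample means are xbar = 8.5000 and ybar = -1.5000.
Intercept: b0 = -1.5000 - (0.9933)(8.5000) = -9.9431.

-9.9431


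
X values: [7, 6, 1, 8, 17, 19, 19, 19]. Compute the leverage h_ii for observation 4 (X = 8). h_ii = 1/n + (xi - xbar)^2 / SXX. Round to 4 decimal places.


Compute xbar = 12.0000 with n = 8 observations.
SXX = 370.0000.
Leverage = 1/8 + (8 - 12.0000)^2/370.0000 = 0.1682.

0.1682


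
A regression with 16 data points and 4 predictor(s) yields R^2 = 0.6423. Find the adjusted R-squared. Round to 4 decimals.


Plug in: Adj R^2 = 1 - (1 - 0.6423) * 15/11.
= 1 - 0.3577 * 15/11
= 1 - 5.3655 / 11
= 1 - 0.4878 = 0.5122.

0.5122


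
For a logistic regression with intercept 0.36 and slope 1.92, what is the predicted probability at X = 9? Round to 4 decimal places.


z = 0.36 + 1.92 * 9 = 17.6400.
Sigmoid: P = 1 / (1 + exp(-17.6400)) = 1.0000.

1.0000


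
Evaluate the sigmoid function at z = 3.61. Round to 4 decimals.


Compute exp(-3.6100) = 0.0271.
Sigmoid = 1 / (1 + 0.0271) = 1 / 1.0271 = 0.9737.

0.9737


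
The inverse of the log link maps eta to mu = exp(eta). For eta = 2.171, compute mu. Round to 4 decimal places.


Apply the inverse link:
mu = e^2.171 = 8.7670.

8.7670


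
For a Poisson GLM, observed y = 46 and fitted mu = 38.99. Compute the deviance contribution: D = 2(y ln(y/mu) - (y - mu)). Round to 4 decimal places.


First: ln(46/38.99) = 0.165336.
Then: 46 * 0.165336 = 7.605456.
y - mu = 46 - 38.99 = 7.01.
D = 2(7.605456 - 7.01) = 1.190912, which rounds to 1.1909.

1.1909


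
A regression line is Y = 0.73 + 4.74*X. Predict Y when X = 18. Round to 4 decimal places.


Substitute X = 18 into the equation:
Y = 0.73 + 4.74 * 18 = 0.73 + 85.3200 = 86.0500.

86.0500


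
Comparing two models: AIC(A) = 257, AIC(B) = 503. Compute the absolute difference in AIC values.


|AIC_A - AIC_B| = |257 - 503| = 246.
Model A is preferred (lower AIC).

246


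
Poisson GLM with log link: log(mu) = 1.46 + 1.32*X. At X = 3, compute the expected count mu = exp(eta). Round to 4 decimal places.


Linear predictor: eta = 1.46 + (1.32)(3) = 5.4200.
Expected count: mu = exp(5.4200) = 225.8791.

225.8791


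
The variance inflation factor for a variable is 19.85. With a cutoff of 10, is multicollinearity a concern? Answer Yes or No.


Compare VIF = 19.85 to the threshold of 10.
19.85 >= 10, so the answer is Yes.

Yes


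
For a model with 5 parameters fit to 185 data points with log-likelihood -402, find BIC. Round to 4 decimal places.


Compute k*ln(n) = 5*ln(185) = 5*5.220356 = 26.101780.
Then -2*loglik = 804.
BIC = 26.101780 + 804 = 830.101780, which rounds to 830.1018.

830.1018


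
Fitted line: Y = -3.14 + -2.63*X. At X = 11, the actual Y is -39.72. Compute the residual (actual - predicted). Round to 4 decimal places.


Compute yhat = -3.14 + (-2.63)(11) = -32.0700.
Residual = actual - predicted = -39.72 - -32.0700 = -7.6500.

-7.6500


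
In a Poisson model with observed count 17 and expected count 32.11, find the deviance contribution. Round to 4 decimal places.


First: ln(17/32.11) = -0.635954.
Then: 17 * -0.635954 = -10.811218.
y - mu = 17 - 32.11 = -15.11.
D = 2(-10.811218 - -15.11) = 8.597564, which rounds to 8.5976.

8.5976


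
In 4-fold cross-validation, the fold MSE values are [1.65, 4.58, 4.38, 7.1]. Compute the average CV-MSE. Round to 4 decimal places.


Sum of fold MSEs = 17.7100.
Average = 17.7100 / 4 = 4.4275.

4.4275


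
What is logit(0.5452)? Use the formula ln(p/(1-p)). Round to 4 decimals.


Compute the odds: 0.5452/0.4548 = 1.1988.
Take the natural log: ln(1.1988) = 0.1813.

0.1813


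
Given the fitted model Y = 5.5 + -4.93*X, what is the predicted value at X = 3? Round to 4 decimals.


Substitute X = 3 into the equation:
Y = 5.5 + -4.93 * 3 = 5.5 + -14.7900 = -9.2900.

-9.2900


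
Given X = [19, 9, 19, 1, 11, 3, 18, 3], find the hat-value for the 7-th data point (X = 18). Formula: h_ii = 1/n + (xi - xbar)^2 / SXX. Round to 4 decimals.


Mean of X: xbar = 10.3750.
SXX = 405.8750.
For X = 18: h = 1/8 + (18 - 10.3750)^2/405.8750 = 0.2682.

0.2682


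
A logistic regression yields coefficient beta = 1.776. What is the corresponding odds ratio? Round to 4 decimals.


Odds ratio = exp(beta) = exp(1.776).
= 5.9062.

5.9062


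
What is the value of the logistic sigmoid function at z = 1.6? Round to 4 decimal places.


Compute exp(-1.6000) = 0.2019.
Sigmoid = 1 / (1 + 0.2019) = 1 / 1.2019 = 0.8320.

0.8320


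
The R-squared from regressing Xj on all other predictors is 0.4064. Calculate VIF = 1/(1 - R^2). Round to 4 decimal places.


Using VIF = 1/(1 - R^2_j):
1 - 0.4064 = 0.5936.
VIF = 1.6846.

1.6846


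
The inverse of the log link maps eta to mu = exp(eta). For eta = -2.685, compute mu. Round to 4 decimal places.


The inverse log link gives:
mu = exp(-2.685) = 0.0682.

0.0682


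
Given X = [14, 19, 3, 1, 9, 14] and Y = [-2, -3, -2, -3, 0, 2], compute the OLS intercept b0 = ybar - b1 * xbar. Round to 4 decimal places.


First find the slope: b1 = 0.0574.
Means: xbar = 10.0000, ybar = -1.3333.
b0 = ybar - b1 * xbar = -1.3333 - 0.0574 * 10.0000 = -1.9071.

-1.9071


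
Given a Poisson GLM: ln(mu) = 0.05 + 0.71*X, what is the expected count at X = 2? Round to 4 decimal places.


Compute eta = 0.05 + 0.71 * 2 = 1.4700.
Apply inverse link: mu = e^1.4700 = 4.3492.

4.3492


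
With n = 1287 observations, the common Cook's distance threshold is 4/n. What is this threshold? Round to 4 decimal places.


Cook's distance cutoff = 4/n = 4/1287.
= 0.0031.

0.0031


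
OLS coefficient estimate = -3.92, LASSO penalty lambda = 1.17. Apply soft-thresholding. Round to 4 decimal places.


|beta_OLS| = 3.92.
lambda = 1.17.
Since |beta| > lambda, coefficient = sign(beta)*(|beta| - lambda) = -2.7500.
Result = -2.7500.

-2.7500


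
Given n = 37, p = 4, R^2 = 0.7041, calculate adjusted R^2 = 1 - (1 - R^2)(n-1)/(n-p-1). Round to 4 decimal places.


Adjusted R^2 = 1 - (1 - R^2) * (n-1)/(n-p-1).
(1 - R^2) = 0.2959.
(n-1)/(n-p-1) = 36/32.
(1 - R^2) * (n-1) = 0.2959 * 36 = 10.6524.
Divide by (n-p-1): 10.6524 / 32 = 0.3329.
Adj R^2 = 1 - 0.3329 = 0.6671.

0.6671


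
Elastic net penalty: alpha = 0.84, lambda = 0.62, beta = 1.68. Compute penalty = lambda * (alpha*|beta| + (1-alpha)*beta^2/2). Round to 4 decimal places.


L1 component = 0.84 * |1.68| = 1.4112.
L2 component = 0.16 * 1.68^2 / 2 = 0.2258.
Penalty = 0.62 * (1.4112 + 0.2258) = 0.62 * 1.6370 = 1.0149.

1.0149


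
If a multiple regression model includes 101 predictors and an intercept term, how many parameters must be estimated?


Including the intercept, the model has 101 predictor coefficients + 1 intercept.
Total = 102.

102


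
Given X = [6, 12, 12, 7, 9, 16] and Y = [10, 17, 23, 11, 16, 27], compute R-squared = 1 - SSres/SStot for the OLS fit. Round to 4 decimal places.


After computing the OLS fit (b0=-0.3029, b1=1.7067):
SSres = 19.3702, SStot = 221.3333.
R^2 = 1 - 19.3702/221.3333 = 0.9125.

0.9125


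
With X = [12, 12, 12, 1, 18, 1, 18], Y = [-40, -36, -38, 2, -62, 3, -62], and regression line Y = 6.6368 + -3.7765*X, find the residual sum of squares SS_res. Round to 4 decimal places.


Compute predicted values, then residuals = yi - yhat_i.
Residuals: [-1.3188, 2.6812, 0.6812, -0.8603, -0.6598, 0.1397, -0.6598].
SSres = sum(residual^2) = 11.0224.

11.0224


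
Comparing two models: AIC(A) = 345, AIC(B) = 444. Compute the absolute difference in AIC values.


Absolute difference = |345 - 444| = 99.
The model with lower AIC (A) is preferred.

99


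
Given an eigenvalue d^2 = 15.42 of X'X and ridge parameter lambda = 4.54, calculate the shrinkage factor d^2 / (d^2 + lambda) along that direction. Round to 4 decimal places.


Denominator = d^2 + lambda = 15.42 + 4.54 = 19.9600.
Shrinkage = 15.42 / 19.9600 = 0.7725.

0.7725


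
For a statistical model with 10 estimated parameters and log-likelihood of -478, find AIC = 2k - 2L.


AIC = 2*10 - 2*(-478).
= 20 + 956 = 976.

976


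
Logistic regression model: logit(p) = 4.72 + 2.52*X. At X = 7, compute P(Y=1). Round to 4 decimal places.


Linear predictor: z = 4.72 + 2.52 * 7 = 22.3600.
P = 1/(1 + exp(-22.3600)) = 1/(1 + 0.0000) = 1.0000.

1.0000


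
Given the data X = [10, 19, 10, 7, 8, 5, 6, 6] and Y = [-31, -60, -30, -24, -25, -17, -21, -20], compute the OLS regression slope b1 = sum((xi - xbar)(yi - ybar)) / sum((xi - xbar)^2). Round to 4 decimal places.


First compute the means: xbar = 8.8750, ybar = -28.5000.
Then S_xx = sum((xi - xbar)^2) = 140.8750.
S_xy = sum((xi - xbar)(yi - ybar)) = -425.5000.
b1 = S_xy / S_xx = -425.5000 / 140.8750 = -3.0204.

-3.0204


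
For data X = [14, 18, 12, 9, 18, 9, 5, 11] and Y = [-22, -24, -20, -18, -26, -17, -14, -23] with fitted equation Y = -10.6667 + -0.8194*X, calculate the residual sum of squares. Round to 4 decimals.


Predicted values from Y = -10.6667 + -0.8194*X.
Residuals: [0.1383, 1.4159, 0.4995, 0.0413, -0.5841, 1.0413, 0.7637, -3.3199].
SSres = 15.3056.

15.3056


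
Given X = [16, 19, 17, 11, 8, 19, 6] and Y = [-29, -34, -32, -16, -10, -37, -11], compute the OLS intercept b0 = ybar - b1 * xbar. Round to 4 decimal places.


Compute b1 = -2.1075 from the OLS formula.
With xbar = 13.7143 and ybar = -24.1429, the intercept is:
b0 = -24.1429 - -2.1075 * 13.7143 = 4.7600.

4.7600


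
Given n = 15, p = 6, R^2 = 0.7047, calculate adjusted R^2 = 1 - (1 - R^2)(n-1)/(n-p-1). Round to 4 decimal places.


Adjusted R^2 = 1 - (1 - R^2) * (n-1)/(n-p-1).
(1 - R^2) = 0.2953.
(n-1)/(n-p-1) = 14/8.
(1 - R^2) * (n-1) = 0.2953 * 14 = 4.1342.
Divide by (n-p-1): 4.1342 / 8 = 0.5168.
Adj R^2 = 1 - 0.5168 = 0.4832.

0.4832


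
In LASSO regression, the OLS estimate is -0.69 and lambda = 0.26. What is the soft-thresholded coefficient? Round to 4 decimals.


Absolute value: |-0.69| = 0.69.
Compare to lambda = 0.26.
Since |beta| > lambda, coefficient = sign(beta)*(|beta| - lambda) = -0.4300.

-0.4300


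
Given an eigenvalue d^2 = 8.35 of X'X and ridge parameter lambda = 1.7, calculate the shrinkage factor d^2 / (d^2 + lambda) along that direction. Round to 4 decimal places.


Compute the denominator: 8.35 + 1.7 = 10.0500.
Shrinkage factor = 8.35 / 10.0500 = 0.8308.

0.8308


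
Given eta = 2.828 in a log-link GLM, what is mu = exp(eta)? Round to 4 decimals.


mu = exp(eta) = exp(2.828).
= 16.9116.

16.9116


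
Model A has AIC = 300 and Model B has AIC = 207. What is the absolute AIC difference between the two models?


Absolute difference = |300 - 207| = 93.
The model with lower AIC (B) is preferred.

93


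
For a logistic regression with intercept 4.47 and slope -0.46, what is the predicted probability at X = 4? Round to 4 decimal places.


Linear predictor: z = 4.47 + -0.46 * 4 = 2.6300.
P = 1/(1 + exp(-2.6300)) = 1/(1 + 0.0721) = 0.9328.

0.9328


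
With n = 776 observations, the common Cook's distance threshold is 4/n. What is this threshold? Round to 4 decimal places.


The threshold is 4/n.
4/776 = 0.0052.

0.0052


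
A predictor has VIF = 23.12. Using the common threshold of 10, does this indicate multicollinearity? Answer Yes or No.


Compare VIF = 23.12 to the threshold of 10.
23.12 >= 10, so the answer is Yes.

Yes


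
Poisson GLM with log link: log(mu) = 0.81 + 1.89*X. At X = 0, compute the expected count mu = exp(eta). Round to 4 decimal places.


eta = 0.81 + 1.89 * 0 = 0.8100.
mu = exp(0.8100) = 2.2479.

2.2479


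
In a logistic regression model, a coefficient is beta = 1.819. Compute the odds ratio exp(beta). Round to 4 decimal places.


Odds ratio = exp(beta) = exp(1.819).
= 6.1657.

6.1657


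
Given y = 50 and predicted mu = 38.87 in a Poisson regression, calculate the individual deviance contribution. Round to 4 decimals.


Compute y*ln(y/mu) = 50*ln(50/38.87) = 50*0.251800 = 12.590000.
y - mu = 11.13.
D = 2*(12.590000 - (11.13)) = 2.920000, which rounds to 2.9200.

2.9200


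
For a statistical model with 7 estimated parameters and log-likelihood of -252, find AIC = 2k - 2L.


AIC = 2*7 - 2*(-252).
= 14 + 504 = 518.

518


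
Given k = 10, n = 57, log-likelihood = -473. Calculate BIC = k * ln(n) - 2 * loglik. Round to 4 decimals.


ln(57) = 4.043051.
k * ln(n) = 10 * 4.043051 = 40.430510.
-2L = 946.
BIC = 40.430510 + 946 = 986.430510, which rounds to 986.4305.

986.4305


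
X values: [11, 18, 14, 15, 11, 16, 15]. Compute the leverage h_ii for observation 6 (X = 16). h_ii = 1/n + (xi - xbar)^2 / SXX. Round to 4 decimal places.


Mean of X: xbar = 14.2857.
SXX = 39.4286.
For X = 16: h = 1/7 + (16 - 14.2857)^2/39.4286 = 0.2174.

0.2174


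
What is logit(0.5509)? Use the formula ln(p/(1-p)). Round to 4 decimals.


1 - p = 0.4491.
p/(1-p) = 1.2267.
logit = ln(1.2267) = 0.2043.

0.2043


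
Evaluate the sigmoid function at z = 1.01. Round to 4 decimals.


First, exp(-1.0100) = 0.3642.
Then sigma(z) = 1/(1 + 0.3642) = 0.7330.

0.7330


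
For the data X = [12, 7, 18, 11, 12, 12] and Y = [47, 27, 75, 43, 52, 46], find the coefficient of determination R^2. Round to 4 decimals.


Fit the OLS line: b0 = -4.3118, b1 = 4.3871.
SSres = 22.0430.
SStot = 1215.3333.
R^2 = 1 - 22.0430/1215.3333 = 0.9819.

0.9819


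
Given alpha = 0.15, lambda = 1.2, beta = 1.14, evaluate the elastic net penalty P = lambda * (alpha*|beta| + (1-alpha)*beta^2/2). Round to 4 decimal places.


L1 component = 0.15 * |1.14| = 0.1710.
L2 component = 0.85 * 1.14^2 / 2 = 0.5523.
Penalty = 1.2 * (0.1710 + 0.5523) = 1.2 * 0.7233 = 0.8680.

0.8680


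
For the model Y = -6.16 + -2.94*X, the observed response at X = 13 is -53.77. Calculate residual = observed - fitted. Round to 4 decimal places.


Compute yhat = -6.16 + (-2.94)(13) = -44.3800.
Residual = actual - predicted = -53.77 - -44.3800 = -9.3900.

-9.3900


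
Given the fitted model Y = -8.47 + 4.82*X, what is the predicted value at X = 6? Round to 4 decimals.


Substitute X = 6 into the equation:
Y = -8.47 + 4.82 * 6 = -8.47 + 28.9200 = 20.4500.

20.4500


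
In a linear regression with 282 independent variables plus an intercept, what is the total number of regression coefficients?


Total coefficients = number of predictors + 1 (for the intercept).
= 282 + 1 = 283.

283


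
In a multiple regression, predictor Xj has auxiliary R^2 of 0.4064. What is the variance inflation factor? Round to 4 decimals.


VIF = 1 / (1 - 0.4064).
= 1 / 0.5936 = 1.6846.

1.6846


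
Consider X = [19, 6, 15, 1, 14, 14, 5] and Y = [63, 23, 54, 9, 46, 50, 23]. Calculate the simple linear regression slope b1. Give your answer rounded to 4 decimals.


First compute the means: xbar = 10.5714, ybar = 38.2857.
Then S_xx = sum((xi - xbar)^2) = 257.7143.
S_xy = sum((xi - xbar)(yi - ybar)) = 779.8571.
b1 = S_xy / S_xx = 779.8571 / 257.7143 = 3.0261.

3.0261


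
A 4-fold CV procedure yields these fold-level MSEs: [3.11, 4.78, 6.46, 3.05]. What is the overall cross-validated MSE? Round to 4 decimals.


Add all fold MSEs: 17.4000.
Divide by k = 4: 17.4000/4 = 4.3500.

4.3500


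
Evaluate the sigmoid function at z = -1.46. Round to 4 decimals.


First, exp(1.4600) = 4.3060.
Then sigma(z) = 1/(1 + 4.3060) = 0.1885.

0.1885


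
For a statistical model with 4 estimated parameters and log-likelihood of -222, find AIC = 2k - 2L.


AIC = 2k - 2*loglik = 2(4) - 2(-222).
= 8 + 444 = 452.

452


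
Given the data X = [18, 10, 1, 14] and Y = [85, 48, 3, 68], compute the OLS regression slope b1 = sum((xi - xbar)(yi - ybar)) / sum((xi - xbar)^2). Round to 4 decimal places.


Calculate xbar = 10.7500, ybar = 51.0000.
S_xx = 158.7500, S_xy = 772.0000.
Using b1 = S_xy / S_xx = 772.0000 / 158.7500, we get b1 = 4.8630.

4.8630


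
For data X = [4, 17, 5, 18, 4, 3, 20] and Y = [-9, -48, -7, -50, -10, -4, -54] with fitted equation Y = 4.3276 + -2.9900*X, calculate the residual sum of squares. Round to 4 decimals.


For each point, residual = actual - predicted.
Residuals: [-1.3676, -1.4976, 3.6224, -0.5076, -2.3676, 0.6424, 1.4724].
Sum of squared residuals = 25.6787.

25.6787


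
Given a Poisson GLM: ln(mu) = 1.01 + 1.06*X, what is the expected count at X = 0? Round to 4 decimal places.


Compute eta = 1.01 + 1.06 * 0 = 1.0100.
Apply inverse link: mu = e^1.0100 = 2.7456.

2.7456


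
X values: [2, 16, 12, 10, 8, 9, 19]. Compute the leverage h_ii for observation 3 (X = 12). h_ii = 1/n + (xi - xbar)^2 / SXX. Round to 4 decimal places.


Mean of X: xbar = 10.8571.
SXX = 184.8571.
For X = 12: h = 1/7 + (12 - 10.8571)^2/184.8571 = 0.1499.

0.1499


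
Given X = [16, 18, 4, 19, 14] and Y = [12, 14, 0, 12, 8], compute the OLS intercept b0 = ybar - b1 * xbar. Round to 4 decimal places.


First find the slope: b1 = 0.9033.
Means: xbar = 14.2000, ybar = 9.2000.
b0 = ybar - b1 * xbar = 9.2000 - 0.9033 * 14.2000 = -3.6271.

-3.6271


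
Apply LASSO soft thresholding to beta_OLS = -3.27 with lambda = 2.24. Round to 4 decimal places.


Absolute value: |-3.27| = 3.27.
Compare to lambda = 2.24.
Since |beta| > lambda, coefficient = sign(beta)*(|beta| - lambda) = -1.0300.

-1.0300


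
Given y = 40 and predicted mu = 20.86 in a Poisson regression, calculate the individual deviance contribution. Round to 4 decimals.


Compute y*ln(y/mu) = 40*ln(40/20.86) = 40*0.651046 = 26.041840.
y - mu = 19.14.
D = 2*(26.041840 - (19.14)) = 13.803680, which rounds to 13.8037.

13.8037


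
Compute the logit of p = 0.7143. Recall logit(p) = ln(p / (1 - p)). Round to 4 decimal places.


Compute the odds: 0.7143/0.2857 = 2.5002.
Take the natural log: ln(2.5002) = 0.9164.

0.9164


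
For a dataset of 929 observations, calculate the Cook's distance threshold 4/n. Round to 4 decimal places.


Using the rule of thumb:
Threshold = 4 / 929 = 0.0043.

0.0043


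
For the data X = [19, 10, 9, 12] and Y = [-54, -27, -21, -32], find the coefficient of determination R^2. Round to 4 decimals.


After computing the OLS fit (b0=6.2541, b1=-3.1803):
SSres = 4.0164, SStot = 621.0000.
R^2 = 1 - 4.0164/621.0000 = 0.9935.

0.9935


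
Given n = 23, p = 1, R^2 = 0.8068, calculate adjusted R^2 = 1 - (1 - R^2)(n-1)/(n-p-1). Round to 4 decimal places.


Plug in: Adj R^2 = 1 - (1 - 0.8068) * 22/21.
= 1 - 0.1932 * 22/21
= 1 - 4.2504 / 21
= 1 - 0.2024 = 0.7976.

0.7976


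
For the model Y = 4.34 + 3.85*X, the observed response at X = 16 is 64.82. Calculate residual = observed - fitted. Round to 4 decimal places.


Predicted = 4.34 + 3.85 * 16 = 65.9400.
Residual = 64.82 - 65.9400 = -1.1200.

-1.1200


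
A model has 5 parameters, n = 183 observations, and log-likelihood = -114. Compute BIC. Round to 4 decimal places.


Compute k*ln(n) = 5*ln(183) = 5*5.209486 = 26.047430.
Then -2*loglik = 228.
BIC = 26.047430 + 228 = 254.047430, which rounds to 254.0474.

254.0474


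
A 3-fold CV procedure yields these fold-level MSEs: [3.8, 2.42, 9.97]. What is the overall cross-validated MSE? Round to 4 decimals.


Add all fold MSEs: 16.1900.
Divide by k = 3: 16.1900/3 = 5.3967.

5.3967


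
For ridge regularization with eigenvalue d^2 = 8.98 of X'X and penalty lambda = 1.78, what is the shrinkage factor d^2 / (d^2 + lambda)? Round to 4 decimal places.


d^2 + lambda = 8.98 + 1.78 = 10.7600.
Shrinkage factor = 8.98/10.7600 = 0.8346.

0.8346


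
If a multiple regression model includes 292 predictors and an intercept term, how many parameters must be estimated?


Including the intercept, the model has 292 predictor coefficients + 1 intercept.
Total = 293.

293


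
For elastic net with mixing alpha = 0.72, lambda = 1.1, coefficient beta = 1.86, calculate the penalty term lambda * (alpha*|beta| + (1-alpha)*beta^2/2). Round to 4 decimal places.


alpha * |beta| = 0.72 * 1.86 = 1.3392.
(1-alpha) * beta^2/2 = 0.28 * 3.4596/2 = 0.4843.
Total = 1.1 * (1.3392 + 0.4843) = 2.0059.

2.0059


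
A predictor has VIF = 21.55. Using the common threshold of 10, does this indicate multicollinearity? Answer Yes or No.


Check: VIF = 21.55 vs threshold = 10.
Since 21.55 >= 10, the answer is Yes.

Yes


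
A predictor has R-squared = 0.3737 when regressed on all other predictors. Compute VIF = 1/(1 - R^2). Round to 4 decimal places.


Using VIF = 1/(1 - R^2_j):
1 - 0.3737 = 0.6263.
VIF = 1.5967.

1.5967


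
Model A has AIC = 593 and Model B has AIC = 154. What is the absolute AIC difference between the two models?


|AIC_A - AIC_B| = |593 - 154| = 439.
Model B is preferred (lower AIC).

439


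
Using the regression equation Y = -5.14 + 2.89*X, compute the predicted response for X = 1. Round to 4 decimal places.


Plug X = 1 into Y = -5.14 + 2.89*X:
Y = -5.14 + 2.8900 = -2.2500.

-2.2500


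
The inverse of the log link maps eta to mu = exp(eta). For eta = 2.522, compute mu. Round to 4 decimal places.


The inverse log link gives:
mu = exp(2.522) = 12.4535.

12.4535


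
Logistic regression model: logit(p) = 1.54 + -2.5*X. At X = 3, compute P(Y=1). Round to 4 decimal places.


Compute z = 1.54 + (-2.5)(3) = -5.9600.
exp(-z) = 387.6101.
P = 1/(1 + 387.6101) = 0.0026.

0.0026


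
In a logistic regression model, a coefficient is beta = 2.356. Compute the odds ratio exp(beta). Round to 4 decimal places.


exp(2.356) = 10.5487.
So the odds ratio is 10.5487.

10.5487


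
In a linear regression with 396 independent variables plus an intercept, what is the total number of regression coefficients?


Each predictor gets one coefficient, plus one intercept.
Total parameters = 396 + 1 = 397.

397


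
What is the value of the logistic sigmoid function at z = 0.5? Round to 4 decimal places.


exp(-0.5000) = 0.6065.
1 + exp(-z) = 1.6065.
sigmoid = 1/1.6065 = 0.6225.

0.6225


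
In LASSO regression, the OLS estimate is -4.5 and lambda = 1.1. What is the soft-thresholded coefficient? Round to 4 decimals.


|beta_OLS| = 4.5.
lambda = 1.1.
Since |beta| > lambda, coefficient = sign(beta)*(|beta| - lambda) = -3.4000.
Result = -3.4000.

-3.4000


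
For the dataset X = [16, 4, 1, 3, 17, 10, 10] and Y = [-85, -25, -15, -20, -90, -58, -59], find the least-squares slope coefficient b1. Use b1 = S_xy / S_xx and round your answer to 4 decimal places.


The sample means are xbar = 8.7143 and ybar = -50.2857.
Compute S_xx = 239.4286 and S_xy = -1167.5714.
Slope b1 = S_xy / S_xx = -1167.5714 / 239.4286 = -4.8765.

-4.8765


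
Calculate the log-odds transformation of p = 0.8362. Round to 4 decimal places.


The odds are p/(1-p) = 0.8362 / 0.1638 = 5.1050.
logit(p) = ln(5.1050) = 1.6302.

1.6302


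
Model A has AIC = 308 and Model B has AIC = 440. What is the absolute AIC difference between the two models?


Absolute difference = |308 - 440| = 132.
The model with lower AIC (A) is preferred.

132


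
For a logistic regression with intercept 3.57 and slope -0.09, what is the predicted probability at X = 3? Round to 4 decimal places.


Linear predictor: z = 3.57 + -0.09 * 3 = 3.3000.
P = 1/(1 + exp(-3.3000)) = 1/(1 + 0.0369) = 0.9644.

0.9644


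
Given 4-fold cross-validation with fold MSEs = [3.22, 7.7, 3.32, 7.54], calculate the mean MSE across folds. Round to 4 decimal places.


Sum of fold MSEs = 21.7800.
Average = 21.7800 / 4 = 5.4450.

5.4450


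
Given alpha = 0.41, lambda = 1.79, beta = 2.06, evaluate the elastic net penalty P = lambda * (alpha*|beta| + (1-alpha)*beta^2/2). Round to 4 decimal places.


Compute:
L1 = 0.41 * 2.06 = 0.8446.
L2 = 0.59 * 2.06^2 / 2 = 1.2519.
Penalty = 1.79 * (0.8446 + 1.2519) = 3.7527.

3.7527


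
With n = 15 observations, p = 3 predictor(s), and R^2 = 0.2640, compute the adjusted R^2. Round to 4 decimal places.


Using the formula:
(1 - 0.2640) = 0.7360.
Multiply by 14/11: 0.7360 * 14 = 10.3040, then 10.3040 / 11 = 0.9367.
Adj R^2 = 1 - 0.9367 = 0.0633.

0.0633


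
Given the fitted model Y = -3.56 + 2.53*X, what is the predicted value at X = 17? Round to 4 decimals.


Predicted value:
Y = -3.56 + (2.53)(17) = -3.56 + 43.0100 = 39.4500.

39.4500


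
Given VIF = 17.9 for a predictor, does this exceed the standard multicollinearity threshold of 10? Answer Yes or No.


Check: VIF = 17.9 vs threshold = 10.
Since 17.9 >= 10, the answer is Yes.

Yes


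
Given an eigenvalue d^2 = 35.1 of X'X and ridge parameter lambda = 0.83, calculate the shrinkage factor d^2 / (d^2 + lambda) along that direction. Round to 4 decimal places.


d^2 + lambda = 35.1 + 0.83 = 35.9300.
Shrinkage factor = 35.1/35.9300 = 0.9769.

0.9769


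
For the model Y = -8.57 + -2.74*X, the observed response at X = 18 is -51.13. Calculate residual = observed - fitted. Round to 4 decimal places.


Compute yhat = -8.57 + (-2.74)(18) = -57.8900.
Residual = actual - predicted = -51.13 - -57.8900 = 6.7600.

6.7600


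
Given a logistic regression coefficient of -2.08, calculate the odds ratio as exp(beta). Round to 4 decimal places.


exp(-2.08) = 0.1249.
So the odds ratio is 0.1249.

0.1249


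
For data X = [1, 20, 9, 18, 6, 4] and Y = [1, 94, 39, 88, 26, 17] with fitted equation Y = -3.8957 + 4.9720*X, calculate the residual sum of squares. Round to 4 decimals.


For each point, residual = actual - predicted.
Residuals: [-0.0763, -1.5443, -1.8523, 2.3997, 0.0637, 1.0077].
Sum of squared residuals = 12.5998.

12.5998


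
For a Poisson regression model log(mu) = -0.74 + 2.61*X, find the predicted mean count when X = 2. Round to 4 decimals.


Linear predictor: eta = -0.74 + (2.61)(2) = 4.4800.
Expected count: mu = exp(4.4800) = 88.2347.

88.2347


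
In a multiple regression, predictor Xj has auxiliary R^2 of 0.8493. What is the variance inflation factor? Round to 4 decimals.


VIF = 1 / (1 - 0.8493).
= 1 / 0.1507 = 6.6357.

6.6357


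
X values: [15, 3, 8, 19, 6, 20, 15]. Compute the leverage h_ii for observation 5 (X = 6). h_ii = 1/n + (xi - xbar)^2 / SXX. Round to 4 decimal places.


Compute xbar = 12.2857 with n = 7 observations.
SXX = 263.4286.
Leverage = 1/7 + (6 - 12.2857)^2/263.4286 = 0.2928.

0.2928


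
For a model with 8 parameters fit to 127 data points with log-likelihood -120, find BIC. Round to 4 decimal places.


Compute k*ln(n) = 8*ln(127) = 8*4.844187 = 38.753496.
Then -2*loglik = 240.
BIC = 38.753496 + 240 = 278.753496, which rounds to 278.7535.

278.7535


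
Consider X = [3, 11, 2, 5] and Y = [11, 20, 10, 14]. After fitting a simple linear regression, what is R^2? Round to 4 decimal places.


After computing the OLS fit (b0=7.9077, b1=1.1128):
SSres = 0.3795, SStot = 60.7500.
R^2 = 1 - 0.3795/60.7500 = 0.9938.

0.9938


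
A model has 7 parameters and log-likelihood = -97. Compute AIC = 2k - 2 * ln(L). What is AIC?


Compute:
2k = 2*7 = 14.
-2*loglik = -2*(-97) = 194.
AIC = 14 + 194 = 208.

208


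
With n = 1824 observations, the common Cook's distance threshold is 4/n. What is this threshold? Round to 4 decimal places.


Cook's distance cutoff = 4/n = 4/1824.
= 0.0022.

0.0022


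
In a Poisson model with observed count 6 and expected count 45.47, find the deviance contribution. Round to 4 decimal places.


Compute y*ln(y/mu) = 6*ln(6/45.47) = 6*-2.025293 = -12.151758.
y - mu = -39.47.
D = 2*(-12.151758 - (-39.47)) = 54.636484, which rounds to 54.6365.

54.6365


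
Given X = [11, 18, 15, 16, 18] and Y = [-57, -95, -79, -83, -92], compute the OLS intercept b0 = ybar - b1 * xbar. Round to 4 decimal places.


The slope is b1 = -5.1928.
Sample means are xbar = 15.6000 and ybar = -81.2000.
Intercept: b0 = -81.2000 - (-5.1928)(15.6000) = -0.1928.

-0.1928


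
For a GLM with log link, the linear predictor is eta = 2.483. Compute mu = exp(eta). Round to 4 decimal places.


Apply the inverse link:
mu = e^2.483 = 11.9771.

11.9771


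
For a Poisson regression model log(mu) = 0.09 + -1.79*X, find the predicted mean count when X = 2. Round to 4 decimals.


Linear predictor: eta = 0.09 + (-1.79)(2) = -3.4900.
Expected count: mu = exp(-3.4900) = 0.0305.

0.0305


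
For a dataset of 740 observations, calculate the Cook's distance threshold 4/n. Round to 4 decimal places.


Cook's distance cutoff = 4/n = 4/740.
= 0.0054.

0.0054


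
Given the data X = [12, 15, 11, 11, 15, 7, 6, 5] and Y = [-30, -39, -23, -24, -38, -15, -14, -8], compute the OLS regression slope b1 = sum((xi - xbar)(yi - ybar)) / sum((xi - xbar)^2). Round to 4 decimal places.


Calculate xbar = 10.2500, ybar = -23.8750.
S_xx = 105.5000, S_xy = -303.2500.
Using b1 = S_xy / S_xx = -303.2500 / 105.5000, we get b1 = -2.8744.

-2.8744


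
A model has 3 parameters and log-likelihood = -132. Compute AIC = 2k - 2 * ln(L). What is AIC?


AIC = 2*3 - 2*(-132).
= 6 + 264 = 270.

270


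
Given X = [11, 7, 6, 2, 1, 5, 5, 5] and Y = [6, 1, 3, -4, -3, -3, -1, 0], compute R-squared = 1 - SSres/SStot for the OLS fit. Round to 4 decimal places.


Fit the OLS line: b0 = -5.3550, b1 = 0.9962.
SSres = 15.8740.
SStot = 80.8750.
R^2 = 1 - 15.8740/80.8750 = 0.8037.

0.8037


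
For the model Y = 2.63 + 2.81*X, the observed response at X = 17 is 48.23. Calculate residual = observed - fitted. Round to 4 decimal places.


Predicted = 2.63 + 2.81 * 17 = 50.4000.
Residual = 48.23 - 50.4000 = -2.1700.

-2.1700


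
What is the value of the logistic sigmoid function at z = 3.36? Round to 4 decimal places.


Compute exp(-3.3600) = 0.0347.
Sigmoid = 1 / (1 + 0.0347) = 1 / 1.0347 = 0.9664.

0.9664


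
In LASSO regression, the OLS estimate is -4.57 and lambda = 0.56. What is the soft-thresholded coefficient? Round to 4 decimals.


Check: |-4.57| = 4.57 vs lambda = 0.56.
Since |beta| > lambda, coefficient = sign(beta)*(|beta| - lambda) = -4.0100.
Soft-thresholded coefficient = -4.0100.

-4.0100


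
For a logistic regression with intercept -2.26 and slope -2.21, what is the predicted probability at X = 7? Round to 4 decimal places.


z = -2.26 + -2.21 * 7 = -17.7300.
Sigmoid: P = 1 / (1 + exp(17.7300)) = 0.0000.

0.0000


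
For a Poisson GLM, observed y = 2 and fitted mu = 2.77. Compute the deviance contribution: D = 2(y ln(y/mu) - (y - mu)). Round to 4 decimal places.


Compute y*ln(y/mu) = 2*ln(2/2.77) = 2*-0.325700 = -0.651400.
y - mu = -0.77.
D = 2*(-0.651400 - (-0.77)) = 0.237200, which rounds to 0.2372.

0.2372


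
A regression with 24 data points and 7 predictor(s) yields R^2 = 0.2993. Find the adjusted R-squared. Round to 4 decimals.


Adjusted R^2 = 1 - (1 - R^2) * (n-1)/(n-p-1).
(1 - R^2) = 0.7007.
(n-1)/(n-p-1) = 23/16.
(1 - R^2) * (n-1) = 0.7007 * 23 = 16.1161.
Divide by (n-p-1): 16.1161 / 16 = 1.0073.
Adj R^2 = 1 - 1.0073 = -0.0073.

-0.0073


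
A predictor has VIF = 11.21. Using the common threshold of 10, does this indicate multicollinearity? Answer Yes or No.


Check: VIF = 11.21 vs threshold = 10.
Since 11.21 >= 10, the answer is Yes.

Yes


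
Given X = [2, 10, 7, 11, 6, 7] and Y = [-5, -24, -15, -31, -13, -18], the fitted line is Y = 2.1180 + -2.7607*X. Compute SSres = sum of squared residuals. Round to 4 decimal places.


Compute predicted values, then residuals = yi - yhat_i.
Residuals: [-1.5966, 1.4890, 2.2069, -2.7503, 1.4462, -0.7931].
SSres = sum(residual^2) = 19.9213.

19.9213


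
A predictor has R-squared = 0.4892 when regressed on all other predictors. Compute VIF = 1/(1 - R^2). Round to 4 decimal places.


Denominator: 1 - 0.4892 = 0.5108.
VIF = 1 / 0.5108 = 1.9577.

1.9577


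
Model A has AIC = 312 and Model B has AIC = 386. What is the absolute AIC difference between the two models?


Compute |312 - 386| = 74.
Model A has the smaller AIC.

74


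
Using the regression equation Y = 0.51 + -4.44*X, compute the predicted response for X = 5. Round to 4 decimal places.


Plug X = 5 into Y = 0.51 + -4.44*X:
Y = 0.51 + -22.2000 = -21.6900.

-21.6900


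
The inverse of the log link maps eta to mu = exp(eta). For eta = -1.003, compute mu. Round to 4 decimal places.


The inverse log link gives:
mu = exp(-1.003) = 0.3668.

0.3668


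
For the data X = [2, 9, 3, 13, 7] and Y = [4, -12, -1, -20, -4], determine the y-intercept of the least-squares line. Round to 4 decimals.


Compute b1 = -2.0619 from the OLS formula.
With xbar = 6.8000 and ybar = -6.6000, the intercept is:
b0 = -6.6000 - -2.0619 * 6.8000 = 7.4208.

7.4208


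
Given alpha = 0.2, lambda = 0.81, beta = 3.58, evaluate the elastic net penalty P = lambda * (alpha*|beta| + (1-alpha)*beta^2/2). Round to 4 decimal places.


Compute:
L1 = 0.2 * 3.58 = 0.7160.
L2 = 0.8 * 3.58^2 / 2 = 5.1266.
Penalty = 0.81 * (0.7160 + 5.1266) = 4.7325.

4.7325


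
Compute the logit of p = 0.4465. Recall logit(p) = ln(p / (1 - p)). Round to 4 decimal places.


1 - p = 0.5535.
p/(1-p) = 0.8067.
logit = ln(0.8067) = -0.2148.

-0.2148


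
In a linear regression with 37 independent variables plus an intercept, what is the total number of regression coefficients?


Total coefficients = number of predictors + 1 (for the intercept).
= 37 + 1 = 38.

38


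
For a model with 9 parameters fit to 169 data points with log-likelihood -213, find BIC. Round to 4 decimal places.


k * ln(n) = 9 * ln(169) = 9 * 5.129899 = 46.169091.
-2 * loglik = -2 * (-213) = 426.
BIC = 46.169091 + 426 = 472.169091, which rounds to 472.1691.

472.1691


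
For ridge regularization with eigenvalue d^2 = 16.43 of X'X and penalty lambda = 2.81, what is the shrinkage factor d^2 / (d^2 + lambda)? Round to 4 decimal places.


d^2 + lambda = 16.43 + 2.81 = 19.2400.
Shrinkage factor = 16.43/19.2400 = 0.8540.

0.8540
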